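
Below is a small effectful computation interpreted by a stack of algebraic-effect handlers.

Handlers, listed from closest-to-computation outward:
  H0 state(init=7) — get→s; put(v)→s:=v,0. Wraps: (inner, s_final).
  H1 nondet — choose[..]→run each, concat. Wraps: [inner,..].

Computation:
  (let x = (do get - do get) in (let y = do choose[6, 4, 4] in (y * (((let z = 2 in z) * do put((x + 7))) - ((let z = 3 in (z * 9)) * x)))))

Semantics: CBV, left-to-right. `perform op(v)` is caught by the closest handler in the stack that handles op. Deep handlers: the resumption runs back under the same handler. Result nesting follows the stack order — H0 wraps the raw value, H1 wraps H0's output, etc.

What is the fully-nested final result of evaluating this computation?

Answer: [(0, 7), (0, 7), (0, 7)]

Working:
get @ H0 ⇒ 7
get @ H0 ⇒ 7
choose[6, 4, 4] @ H1
  branch[0] choose=6:
    put(7) @ H0 ⇒ s:=7
    H0 returns (0, 7)
    H1 returns [(0, 7)]
  branch[1] choose=4:
    put(7) @ H0 ⇒ s:=7
    H0 returns (0, 7)
    H1 returns [(0, 7)]
  branch[2] choose=4:
    put(7) @ H0 ⇒ s:=7
    H0 returns (0, 7)
    H1 returns [(0, 7)]
= [(0, 7), (0, 7), (0, 7)]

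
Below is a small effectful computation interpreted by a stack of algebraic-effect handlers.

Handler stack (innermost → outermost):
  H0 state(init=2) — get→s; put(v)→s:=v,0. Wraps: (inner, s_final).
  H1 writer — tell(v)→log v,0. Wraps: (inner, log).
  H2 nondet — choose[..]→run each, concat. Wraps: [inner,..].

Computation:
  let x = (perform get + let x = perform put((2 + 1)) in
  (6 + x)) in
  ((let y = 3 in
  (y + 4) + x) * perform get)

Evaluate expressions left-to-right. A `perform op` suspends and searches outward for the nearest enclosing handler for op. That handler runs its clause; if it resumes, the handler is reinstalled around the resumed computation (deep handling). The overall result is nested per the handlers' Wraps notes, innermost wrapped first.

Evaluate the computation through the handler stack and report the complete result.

Step-by-step:
get @ H0 ⇒ 2
put(3) @ H0 ⇒ s:=3
get @ H0 ⇒ 3
H0 returns (45, 3)
H1 returns ((45, 3), ())
H2 returns [((45, 3), ())]
= [((45, 3), ())]

Answer: [((45, 3), ())]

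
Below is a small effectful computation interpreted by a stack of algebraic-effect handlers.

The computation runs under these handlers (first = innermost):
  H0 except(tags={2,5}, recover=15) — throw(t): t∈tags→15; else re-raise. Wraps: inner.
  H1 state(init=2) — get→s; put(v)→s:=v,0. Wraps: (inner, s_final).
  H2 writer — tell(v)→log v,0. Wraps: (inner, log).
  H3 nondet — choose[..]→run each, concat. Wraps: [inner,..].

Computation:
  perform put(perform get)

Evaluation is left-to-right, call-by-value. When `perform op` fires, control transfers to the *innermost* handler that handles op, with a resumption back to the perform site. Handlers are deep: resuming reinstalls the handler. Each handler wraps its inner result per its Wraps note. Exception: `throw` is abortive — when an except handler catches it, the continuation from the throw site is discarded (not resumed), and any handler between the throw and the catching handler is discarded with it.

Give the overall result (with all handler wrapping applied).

Answer: [((0, 2), ())]

Evaluation trace:
get @ H1 ⇒ 2
put(2) @ H1 ⇒ s:=2
H0 returns 0
H1 returns (0, 2)
H2 returns ((0, 2), ())
H3 returns [((0, 2), ())]
= [((0, 2), ())]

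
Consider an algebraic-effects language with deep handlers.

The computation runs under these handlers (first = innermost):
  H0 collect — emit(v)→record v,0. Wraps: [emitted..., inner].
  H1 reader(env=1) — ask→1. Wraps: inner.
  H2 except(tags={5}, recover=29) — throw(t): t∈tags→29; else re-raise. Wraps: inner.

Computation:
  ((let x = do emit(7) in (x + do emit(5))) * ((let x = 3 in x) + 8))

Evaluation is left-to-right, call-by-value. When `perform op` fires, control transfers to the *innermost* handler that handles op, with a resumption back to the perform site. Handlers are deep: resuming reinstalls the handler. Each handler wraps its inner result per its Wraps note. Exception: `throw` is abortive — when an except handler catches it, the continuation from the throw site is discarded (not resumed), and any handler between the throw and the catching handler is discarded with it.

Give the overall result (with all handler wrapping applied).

Answer: [7, 5, 0]

Evaluation trace:
emit(7) @ H0 ⇒ out+=7
emit(5) @ H0 ⇒ out+=5
H0 returns [7, 5, 0]
H1 returns [7, 5, 0]
H2 returns [7, 5, 0]
= [7, 5, 0]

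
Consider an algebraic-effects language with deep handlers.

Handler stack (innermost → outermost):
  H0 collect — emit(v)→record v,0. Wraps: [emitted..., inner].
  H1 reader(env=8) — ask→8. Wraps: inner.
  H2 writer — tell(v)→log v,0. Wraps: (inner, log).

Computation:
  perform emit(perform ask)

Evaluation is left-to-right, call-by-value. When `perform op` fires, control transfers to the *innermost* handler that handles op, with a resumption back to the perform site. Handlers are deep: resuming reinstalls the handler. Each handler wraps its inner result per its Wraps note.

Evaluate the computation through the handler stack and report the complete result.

Answer: ([8, 0], ())

Step-by-step:
ask @ H1 ⇒ 8
emit(8) @ H0 ⇒ out+=8
H0 returns [8, 0]
H1 returns [8, 0]
H2 returns ([8, 0], ())
= ([8, 0], ())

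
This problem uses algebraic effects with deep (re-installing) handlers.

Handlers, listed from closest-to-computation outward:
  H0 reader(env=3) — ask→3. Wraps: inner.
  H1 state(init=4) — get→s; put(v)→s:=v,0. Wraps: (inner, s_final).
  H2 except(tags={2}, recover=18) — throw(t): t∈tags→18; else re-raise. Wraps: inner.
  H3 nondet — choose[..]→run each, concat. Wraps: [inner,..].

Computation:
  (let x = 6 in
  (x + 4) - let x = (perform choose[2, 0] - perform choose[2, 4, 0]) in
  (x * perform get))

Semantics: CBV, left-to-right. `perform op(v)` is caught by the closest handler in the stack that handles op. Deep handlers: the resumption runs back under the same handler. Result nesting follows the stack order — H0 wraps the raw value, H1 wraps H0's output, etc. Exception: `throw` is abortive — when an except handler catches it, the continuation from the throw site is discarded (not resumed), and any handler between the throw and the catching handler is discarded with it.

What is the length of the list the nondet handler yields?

Step-by-step:
choose[2, 0] @ H3
  branch[0] choose=2:
    choose[2, 4, 0] @ H3
      branch[0] choose=2:
        get @ H1 ⇒ 4
        H0 returns 10
        H1 returns (10, 4)
        H2 returns (10, 4)
        H3 returns [(10, 4)]
      branch[1] choose=4:
        get @ H1 ⇒ 4
        H0 returns 18
        H1 returns (18, 4)
        H2 returns (18, 4)
        H3 returns [(18, 4)]
      branch[2] choose=0:
        get @ H1 ⇒ 4
        H0 returns 2
        H1 returns (2, 4)
        H2 returns (2, 4)
        H3 returns [(2, 4)]
  branch[1] choose=0:
    choose[2, 4, 0] @ H3
      branch[0] choose=2:
        get @ H1 ⇒ 4
        H0 returns 18
        H1 returns (18, 4)
        H2 returns (18, 4)
        H3 returns [(18, 4)]
      branch[1] choose=4:
        get @ H1 ⇒ 4
        H0 returns 26
        H1 returns (26, 4)
        H2 returns (26, 4)
        H3 returns [(26, 4)]
      branch[2] choose=0:
        get @ H1 ⇒ 4
        H0 returns 10
        H1 returns (10, 4)
        H2 returns (10, 4)
        H3 returns [(10, 4)]
= [(10, 4), (18, 4), (2, 4), (18, 4), (26, 4), (10, 4)]

Answer: 6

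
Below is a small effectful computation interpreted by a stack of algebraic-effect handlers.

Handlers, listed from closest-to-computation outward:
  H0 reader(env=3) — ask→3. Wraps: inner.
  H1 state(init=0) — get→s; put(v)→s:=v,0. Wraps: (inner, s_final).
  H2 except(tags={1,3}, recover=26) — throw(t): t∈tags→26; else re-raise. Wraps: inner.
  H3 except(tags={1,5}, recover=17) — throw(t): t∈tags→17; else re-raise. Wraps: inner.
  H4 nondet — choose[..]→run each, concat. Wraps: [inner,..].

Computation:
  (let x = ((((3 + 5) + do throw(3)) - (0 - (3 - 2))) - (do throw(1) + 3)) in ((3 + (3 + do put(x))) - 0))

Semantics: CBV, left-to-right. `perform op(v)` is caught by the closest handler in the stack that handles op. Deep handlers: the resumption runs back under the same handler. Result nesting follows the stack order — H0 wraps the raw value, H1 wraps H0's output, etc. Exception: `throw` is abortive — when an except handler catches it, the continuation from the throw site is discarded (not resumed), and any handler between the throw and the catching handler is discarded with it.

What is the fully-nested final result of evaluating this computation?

Answer: [26]

Working:
throw(3) @ H2 caught ⇒ 26
H3 returns 26
H4 returns [26]
= [26]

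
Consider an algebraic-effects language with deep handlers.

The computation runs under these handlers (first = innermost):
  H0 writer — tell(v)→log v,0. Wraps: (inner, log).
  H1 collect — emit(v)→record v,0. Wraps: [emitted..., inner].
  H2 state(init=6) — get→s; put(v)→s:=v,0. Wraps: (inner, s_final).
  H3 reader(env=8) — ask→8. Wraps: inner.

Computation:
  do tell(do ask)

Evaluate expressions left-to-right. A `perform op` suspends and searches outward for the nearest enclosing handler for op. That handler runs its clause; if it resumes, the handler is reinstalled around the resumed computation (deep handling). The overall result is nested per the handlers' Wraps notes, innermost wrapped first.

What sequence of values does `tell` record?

Answer: (8)

Working:
ask @ H3 ⇒ 8
tell(8) @ H0 ⇒ log+=8
H0 returns (0, (8))
H1 returns [(0, (8))]
H2 returns ([(0, (8))], 6)
H3 returns ([(0, (8))], 6)
= ([(0, (8))], 6)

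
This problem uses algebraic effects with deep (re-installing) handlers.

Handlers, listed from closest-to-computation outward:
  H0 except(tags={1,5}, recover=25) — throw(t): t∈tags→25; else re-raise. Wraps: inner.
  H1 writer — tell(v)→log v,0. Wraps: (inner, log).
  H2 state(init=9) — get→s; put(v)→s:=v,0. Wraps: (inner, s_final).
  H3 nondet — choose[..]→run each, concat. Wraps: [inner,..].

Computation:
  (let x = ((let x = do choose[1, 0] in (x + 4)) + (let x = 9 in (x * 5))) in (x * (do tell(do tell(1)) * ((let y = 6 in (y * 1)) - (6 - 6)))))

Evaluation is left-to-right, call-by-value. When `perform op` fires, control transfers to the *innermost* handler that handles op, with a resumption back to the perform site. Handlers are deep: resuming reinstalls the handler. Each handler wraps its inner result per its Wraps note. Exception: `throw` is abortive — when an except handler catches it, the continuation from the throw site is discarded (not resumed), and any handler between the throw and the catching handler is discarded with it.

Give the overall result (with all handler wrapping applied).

Answer: [((0, (1, 0)), 9), ((0, (1, 0)), 9)]

Working:
choose[1, 0] @ H3
  branch[0] choose=1:
    tell(1) @ H1 ⇒ log+=1
    tell(0) @ H1 ⇒ log+=0
    H0 returns 0
    H1 returns (0, (1, 0))
    H2 returns ((0, (1, 0)), 9)
    H3 returns [((0, (1, 0)), 9)]
  branch[1] choose=0:
    tell(1) @ H1 ⇒ log+=1
    tell(0) @ H1 ⇒ log+=0
    H0 returns 0
    H1 returns (0, (1, 0))
    H2 returns ((0, (1, 0)), 9)
    H3 returns [((0, (1, 0)), 9)]
= [((0, (1, 0)), 9), ((0, (1, 0)), 9)]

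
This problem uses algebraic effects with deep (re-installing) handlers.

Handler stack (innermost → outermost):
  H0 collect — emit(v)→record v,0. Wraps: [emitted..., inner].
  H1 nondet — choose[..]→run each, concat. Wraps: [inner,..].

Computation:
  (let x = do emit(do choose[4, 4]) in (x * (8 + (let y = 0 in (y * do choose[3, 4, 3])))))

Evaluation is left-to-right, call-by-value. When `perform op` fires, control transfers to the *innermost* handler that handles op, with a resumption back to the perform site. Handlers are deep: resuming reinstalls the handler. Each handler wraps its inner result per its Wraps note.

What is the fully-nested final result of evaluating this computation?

Evaluation trace:
choose[4, 4] @ H1
  branch[0] choose=4:
    emit(4) @ H0 ⇒ out+=4
    choose[3, 4, 3] @ H1
      branch[0] choose=3:
        H0 returns [4, 0]
        H1 returns [[4, 0]]
      branch[1] choose=4:
        H0 returns [4, 0]
        H1 returns [[4, 0]]
      branch[2] choose=3:
        H0 returns [4, 0]
        H1 returns [[4, 0]]
  branch[1] choose=4:
    emit(4) @ H0 ⇒ out+=4
    choose[3, 4, 3] @ H1
      branch[0] choose=3:
        H0 returns [4, 0]
        H1 returns [[4, 0]]
      branch[1] choose=4:
        H0 returns [4, 0]
        H1 returns [[4, 0]]
      branch[2] choose=3:
        H0 returns [4, 0]
        H1 returns [[4, 0]]
= [[4, 0], [4, 0], [4, 0], [4, 0], [4, 0], [4, 0]]

Answer: [[4, 0], [4, 0], [4, 0], [4, 0], [4, 0], [4, 0]]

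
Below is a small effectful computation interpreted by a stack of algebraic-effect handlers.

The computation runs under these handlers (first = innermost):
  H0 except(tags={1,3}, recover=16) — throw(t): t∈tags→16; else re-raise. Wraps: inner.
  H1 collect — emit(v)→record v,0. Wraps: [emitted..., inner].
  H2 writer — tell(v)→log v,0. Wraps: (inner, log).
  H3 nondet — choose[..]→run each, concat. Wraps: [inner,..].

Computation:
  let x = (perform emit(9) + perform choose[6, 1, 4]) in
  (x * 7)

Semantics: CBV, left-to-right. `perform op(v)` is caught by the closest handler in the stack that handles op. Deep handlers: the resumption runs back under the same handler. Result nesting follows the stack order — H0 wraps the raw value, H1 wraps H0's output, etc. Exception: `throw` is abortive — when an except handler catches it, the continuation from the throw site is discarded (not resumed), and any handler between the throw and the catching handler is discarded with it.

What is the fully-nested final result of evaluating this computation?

Step-by-step:
emit(9) @ H1 ⇒ out+=9
choose[6, 1, 4] @ H3
  branch[0] choose=6:
    H0 returns 42
    H1 returns [9, 42]
    H2 returns ([9, 42], ())
    H3 returns [([9, 42], ())]
  branch[1] choose=1:
    H0 returns 7
    H1 returns [9, 7]
    H2 returns ([9, 7], ())
    H3 returns [([9, 7], ())]
  branch[2] choose=4:
    H0 returns 28
    H1 returns [9, 28]
    H2 returns ([9, 28], ())
    H3 returns [([9, 28], ())]
= [([9, 42], ()), ([9, 7], ()), ([9, 28], ())]

Answer: [([9, 42], ()), ([9, 7], ()), ([9, 28], ())]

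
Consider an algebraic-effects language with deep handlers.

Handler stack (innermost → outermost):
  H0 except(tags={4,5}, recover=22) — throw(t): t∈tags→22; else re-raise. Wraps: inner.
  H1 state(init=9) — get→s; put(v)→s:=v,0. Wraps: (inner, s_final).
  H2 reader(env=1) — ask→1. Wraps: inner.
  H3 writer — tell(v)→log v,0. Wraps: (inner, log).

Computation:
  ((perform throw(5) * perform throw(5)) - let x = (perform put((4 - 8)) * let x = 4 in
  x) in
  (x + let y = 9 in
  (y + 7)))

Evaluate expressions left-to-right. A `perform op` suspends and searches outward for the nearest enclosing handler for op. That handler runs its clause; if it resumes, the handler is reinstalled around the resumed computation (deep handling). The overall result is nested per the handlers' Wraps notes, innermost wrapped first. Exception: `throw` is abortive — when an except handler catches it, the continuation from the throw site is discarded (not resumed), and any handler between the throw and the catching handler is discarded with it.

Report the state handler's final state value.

Answer: 9

Step-by-step:
throw(5) @ H0 caught ⇒ 22
H1 returns (22, 9)
H2 returns (22, 9)
H3 returns ((22, 9), ())
= ((22, 9), ())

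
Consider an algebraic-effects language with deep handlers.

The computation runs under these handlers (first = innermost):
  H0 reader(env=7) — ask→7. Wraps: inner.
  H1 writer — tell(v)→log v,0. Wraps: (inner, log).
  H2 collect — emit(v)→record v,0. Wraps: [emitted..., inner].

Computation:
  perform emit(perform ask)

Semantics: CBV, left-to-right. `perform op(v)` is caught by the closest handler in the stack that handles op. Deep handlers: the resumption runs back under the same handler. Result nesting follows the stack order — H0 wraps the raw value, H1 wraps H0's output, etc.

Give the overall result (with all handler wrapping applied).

Answer: [7, (0, ())]

Working:
ask @ H0 ⇒ 7
emit(7) @ H2 ⇒ out+=7
H0 returns 0
H1 returns (0, ())
H2 returns [7, (0, ())]
= [7, (0, ())]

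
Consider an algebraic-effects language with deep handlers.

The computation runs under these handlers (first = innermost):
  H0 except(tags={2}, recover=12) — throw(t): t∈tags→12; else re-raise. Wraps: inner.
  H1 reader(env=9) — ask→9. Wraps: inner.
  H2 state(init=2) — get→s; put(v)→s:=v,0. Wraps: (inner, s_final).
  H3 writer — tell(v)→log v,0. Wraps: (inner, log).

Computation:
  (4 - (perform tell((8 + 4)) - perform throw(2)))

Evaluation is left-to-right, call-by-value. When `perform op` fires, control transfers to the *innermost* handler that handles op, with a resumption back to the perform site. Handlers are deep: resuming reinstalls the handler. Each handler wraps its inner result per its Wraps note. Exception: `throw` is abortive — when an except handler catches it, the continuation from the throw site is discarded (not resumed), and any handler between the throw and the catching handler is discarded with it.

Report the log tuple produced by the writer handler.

Evaluation trace:
tell(12) @ H3 ⇒ log+=12
throw(2) @ H0 caught ⇒ 12
H1 returns 12
H2 returns (12, 2)
H3 returns ((12, 2), (12))
= ((12, 2), (12))

Answer: (12)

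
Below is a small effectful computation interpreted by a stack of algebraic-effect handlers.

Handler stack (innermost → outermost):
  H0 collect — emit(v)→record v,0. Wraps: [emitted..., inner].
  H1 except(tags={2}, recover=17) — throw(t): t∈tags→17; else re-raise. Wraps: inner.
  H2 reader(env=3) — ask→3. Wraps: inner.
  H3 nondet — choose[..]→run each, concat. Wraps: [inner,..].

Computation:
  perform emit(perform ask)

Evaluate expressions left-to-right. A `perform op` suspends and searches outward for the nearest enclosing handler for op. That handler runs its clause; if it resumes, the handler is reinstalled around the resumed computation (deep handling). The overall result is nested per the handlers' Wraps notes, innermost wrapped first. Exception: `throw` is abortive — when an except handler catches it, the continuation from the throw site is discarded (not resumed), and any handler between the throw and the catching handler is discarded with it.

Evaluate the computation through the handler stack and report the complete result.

Working:
ask @ H2 ⇒ 3
emit(3) @ H0 ⇒ out+=3
H0 returns [3, 0]
H1 returns [3, 0]
H2 returns [3, 0]
H3 returns [[3, 0]]
= [[3, 0]]

Answer: [[3, 0]]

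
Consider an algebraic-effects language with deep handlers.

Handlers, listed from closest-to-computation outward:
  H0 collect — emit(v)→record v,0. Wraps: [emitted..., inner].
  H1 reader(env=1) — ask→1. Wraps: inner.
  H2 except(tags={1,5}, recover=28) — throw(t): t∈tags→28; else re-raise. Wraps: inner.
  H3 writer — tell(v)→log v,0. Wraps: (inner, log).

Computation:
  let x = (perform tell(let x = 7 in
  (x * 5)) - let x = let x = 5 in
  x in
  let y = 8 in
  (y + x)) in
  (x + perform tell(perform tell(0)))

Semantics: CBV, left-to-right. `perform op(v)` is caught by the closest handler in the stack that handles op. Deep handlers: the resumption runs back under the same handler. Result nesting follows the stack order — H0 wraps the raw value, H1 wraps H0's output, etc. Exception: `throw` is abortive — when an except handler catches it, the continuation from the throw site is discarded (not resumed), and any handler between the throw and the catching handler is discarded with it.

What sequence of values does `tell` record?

Answer: (35, 0, 0)

Evaluation trace:
tell(35) @ H3 ⇒ log+=35
tell(0) @ H3 ⇒ log+=0
tell(0) @ H3 ⇒ log+=0
H0 returns [-13]
H1 returns [-13]
H2 returns [-13]
H3 returns ([-13], (35, 0, 0))
= ([-13], (35, 0, 0))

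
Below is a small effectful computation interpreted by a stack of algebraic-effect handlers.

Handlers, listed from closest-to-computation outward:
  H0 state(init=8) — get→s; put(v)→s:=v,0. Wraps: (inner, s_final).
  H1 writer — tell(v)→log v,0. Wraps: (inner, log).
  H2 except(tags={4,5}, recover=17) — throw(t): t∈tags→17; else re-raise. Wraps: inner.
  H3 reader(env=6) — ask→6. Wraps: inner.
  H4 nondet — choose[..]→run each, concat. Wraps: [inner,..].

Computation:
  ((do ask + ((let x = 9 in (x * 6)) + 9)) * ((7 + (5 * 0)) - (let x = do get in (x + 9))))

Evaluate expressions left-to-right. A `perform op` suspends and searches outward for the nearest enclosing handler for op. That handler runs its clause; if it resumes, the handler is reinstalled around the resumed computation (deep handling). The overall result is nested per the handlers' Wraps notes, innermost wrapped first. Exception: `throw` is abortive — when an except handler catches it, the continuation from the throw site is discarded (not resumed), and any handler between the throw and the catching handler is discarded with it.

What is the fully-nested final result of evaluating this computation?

Answer: [((-690, 8), ())]

Step-by-step:
ask @ H3 ⇒ 6
get @ H0 ⇒ 8
H0 returns (-690, 8)
H1 returns ((-690, 8), ())
H2 returns ((-690, 8), ())
H3 returns ((-690, 8), ())
H4 returns [((-690, 8), ())]
= [((-690, 8), ())]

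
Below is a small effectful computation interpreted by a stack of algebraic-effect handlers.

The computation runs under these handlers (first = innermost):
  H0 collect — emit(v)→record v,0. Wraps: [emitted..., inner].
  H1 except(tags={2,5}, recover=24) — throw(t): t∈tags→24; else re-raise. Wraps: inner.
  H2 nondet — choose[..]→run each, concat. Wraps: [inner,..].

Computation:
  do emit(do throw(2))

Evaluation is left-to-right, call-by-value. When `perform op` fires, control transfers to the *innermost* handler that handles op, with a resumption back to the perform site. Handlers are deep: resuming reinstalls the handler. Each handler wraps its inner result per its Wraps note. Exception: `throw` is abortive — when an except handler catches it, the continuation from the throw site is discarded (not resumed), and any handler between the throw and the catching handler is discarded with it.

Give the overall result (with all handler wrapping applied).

Answer: [24]

Step-by-step:
throw(2) @ H1 caught ⇒ 24
H2 returns [24]
= [24]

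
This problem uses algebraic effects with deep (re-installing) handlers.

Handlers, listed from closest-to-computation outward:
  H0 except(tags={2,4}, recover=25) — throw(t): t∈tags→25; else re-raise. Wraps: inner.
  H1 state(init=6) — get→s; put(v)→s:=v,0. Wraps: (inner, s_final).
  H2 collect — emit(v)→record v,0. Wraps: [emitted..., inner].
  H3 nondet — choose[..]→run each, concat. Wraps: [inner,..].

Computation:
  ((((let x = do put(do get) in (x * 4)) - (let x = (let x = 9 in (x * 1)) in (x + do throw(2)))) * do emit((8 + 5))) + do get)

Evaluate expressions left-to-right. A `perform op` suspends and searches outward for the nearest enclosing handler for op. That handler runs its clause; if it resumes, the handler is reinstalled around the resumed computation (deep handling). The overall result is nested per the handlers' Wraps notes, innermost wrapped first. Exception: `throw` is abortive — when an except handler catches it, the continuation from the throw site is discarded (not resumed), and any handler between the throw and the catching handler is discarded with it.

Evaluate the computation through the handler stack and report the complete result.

Evaluation trace:
get @ H1 ⇒ 6
put(6) @ H1 ⇒ s:=6
throw(2) @ H0 caught ⇒ 25
H1 returns (25, 6)
H2 returns [(25, 6)]
H3 returns [[(25, 6)]]
= [[(25, 6)]]

Answer: [[(25, 6)]]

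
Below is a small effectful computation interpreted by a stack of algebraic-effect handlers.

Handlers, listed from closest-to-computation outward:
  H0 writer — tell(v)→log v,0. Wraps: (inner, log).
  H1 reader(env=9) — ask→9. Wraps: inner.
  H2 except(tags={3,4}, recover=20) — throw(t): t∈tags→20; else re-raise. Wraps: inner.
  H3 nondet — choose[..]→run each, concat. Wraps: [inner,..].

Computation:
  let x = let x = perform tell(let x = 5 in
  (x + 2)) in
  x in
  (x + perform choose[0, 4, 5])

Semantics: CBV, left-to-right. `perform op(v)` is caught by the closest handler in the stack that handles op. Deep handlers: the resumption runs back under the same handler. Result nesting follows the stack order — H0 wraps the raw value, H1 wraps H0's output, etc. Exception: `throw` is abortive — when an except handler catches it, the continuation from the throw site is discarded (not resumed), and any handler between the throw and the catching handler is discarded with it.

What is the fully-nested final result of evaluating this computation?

Working:
tell(7) @ H0 ⇒ log+=7
choose[0, 4, 5] @ H3
  branch[0] choose=0:
    H0 returns (0, (7))
    H1 returns (0, (7))
    H2 returns (0, (7))
    H3 returns [(0, (7))]
  branch[1] choose=4:
    H0 returns (4, (7))
    H1 returns (4, (7))
    H2 returns (4, (7))
    H3 returns [(4, (7))]
  branch[2] choose=5:
    H0 returns (5, (7))
    H1 returns (5, (7))
    H2 returns (5, (7))
    H3 returns [(5, (7))]
= [(0, (7)), (4, (7)), (5, (7))]

Answer: [(0, (7)), (4, (7)), (5, (7))]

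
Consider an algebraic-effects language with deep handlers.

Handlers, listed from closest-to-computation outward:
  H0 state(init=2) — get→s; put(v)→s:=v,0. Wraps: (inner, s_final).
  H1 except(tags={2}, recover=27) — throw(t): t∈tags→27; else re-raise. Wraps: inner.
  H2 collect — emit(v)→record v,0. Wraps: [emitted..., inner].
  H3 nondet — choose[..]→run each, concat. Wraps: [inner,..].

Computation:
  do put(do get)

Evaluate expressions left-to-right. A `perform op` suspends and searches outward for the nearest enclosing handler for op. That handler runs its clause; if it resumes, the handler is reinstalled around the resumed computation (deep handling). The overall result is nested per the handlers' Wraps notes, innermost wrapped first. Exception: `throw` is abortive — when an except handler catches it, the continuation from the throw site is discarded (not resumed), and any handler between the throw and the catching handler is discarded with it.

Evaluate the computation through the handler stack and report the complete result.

Answer: [[(0, 2)]]

Step-by-step:
get @ H0 ⇒ 2
put(2) @ H0 ⇒ s:=2
H0 returns (0, 2)
H1 returns (0, 2)
H2 returns [(0, 2)]
H3 returns [[(0, 2)]]
= [[(0, 2)]]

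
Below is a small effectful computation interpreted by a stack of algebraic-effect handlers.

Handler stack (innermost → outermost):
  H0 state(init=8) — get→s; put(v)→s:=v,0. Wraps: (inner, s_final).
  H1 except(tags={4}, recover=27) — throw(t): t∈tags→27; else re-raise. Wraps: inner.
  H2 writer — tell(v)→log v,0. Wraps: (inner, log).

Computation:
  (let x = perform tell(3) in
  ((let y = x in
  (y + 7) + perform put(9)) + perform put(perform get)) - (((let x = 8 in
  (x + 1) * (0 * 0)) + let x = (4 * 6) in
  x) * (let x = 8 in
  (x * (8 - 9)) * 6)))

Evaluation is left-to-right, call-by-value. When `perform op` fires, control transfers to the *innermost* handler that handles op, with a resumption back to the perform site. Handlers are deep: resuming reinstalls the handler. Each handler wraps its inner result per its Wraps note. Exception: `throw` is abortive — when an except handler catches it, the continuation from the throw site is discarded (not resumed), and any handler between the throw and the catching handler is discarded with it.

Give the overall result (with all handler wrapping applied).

Evaluation trace:
tell(3) @ H2 ⇒ log+=3
put(9) @ H0 ⇒ s:=9
get @ H0 ⇒ 9
put(9) @ H0 ⇒ s:=9
H0 returns (1159, 9)
H1 returns (1159, 9)
H2 returns ((1159, 9), (3))
= ((1159, 9), (3))

Answer: ((1159, 9), (3))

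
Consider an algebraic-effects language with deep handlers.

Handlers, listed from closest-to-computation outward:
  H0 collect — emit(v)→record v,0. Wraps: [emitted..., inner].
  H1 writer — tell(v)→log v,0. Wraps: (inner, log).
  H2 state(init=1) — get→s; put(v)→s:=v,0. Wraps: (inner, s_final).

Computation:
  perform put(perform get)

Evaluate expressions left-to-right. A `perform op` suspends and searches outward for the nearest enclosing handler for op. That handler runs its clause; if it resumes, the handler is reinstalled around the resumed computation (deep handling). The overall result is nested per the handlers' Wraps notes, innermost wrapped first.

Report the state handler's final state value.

Working:
get @ H2 ⇒ 1
put(1) @ H2 ⇒ s:=1
H0 returns [0]
H1 returns ([0], ())
H2 returns (([0], ()), 1)
= (([0], ()), 1)

Answer: 1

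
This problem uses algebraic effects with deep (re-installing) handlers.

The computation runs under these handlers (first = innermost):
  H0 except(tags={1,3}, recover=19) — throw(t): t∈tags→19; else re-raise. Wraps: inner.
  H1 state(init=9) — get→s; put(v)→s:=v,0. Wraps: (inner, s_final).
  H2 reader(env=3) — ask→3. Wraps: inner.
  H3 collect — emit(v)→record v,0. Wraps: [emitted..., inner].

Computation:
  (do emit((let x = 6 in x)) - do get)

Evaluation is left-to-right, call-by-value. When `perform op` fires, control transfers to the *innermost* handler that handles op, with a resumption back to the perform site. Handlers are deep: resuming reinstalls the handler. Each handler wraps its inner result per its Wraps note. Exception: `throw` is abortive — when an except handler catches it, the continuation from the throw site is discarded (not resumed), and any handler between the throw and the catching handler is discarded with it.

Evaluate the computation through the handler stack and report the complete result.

Working:
emit(6) @ H3 ⇒ out+=6
get @ H1 ⇒ 9
H0 returns -9
H1 returns (-9, 9)
H2 returns (-9, 9)
H3 returns [6, (-9, 9)]
= [6, (-9, 9)]

Answer: [6, (-9, 9)]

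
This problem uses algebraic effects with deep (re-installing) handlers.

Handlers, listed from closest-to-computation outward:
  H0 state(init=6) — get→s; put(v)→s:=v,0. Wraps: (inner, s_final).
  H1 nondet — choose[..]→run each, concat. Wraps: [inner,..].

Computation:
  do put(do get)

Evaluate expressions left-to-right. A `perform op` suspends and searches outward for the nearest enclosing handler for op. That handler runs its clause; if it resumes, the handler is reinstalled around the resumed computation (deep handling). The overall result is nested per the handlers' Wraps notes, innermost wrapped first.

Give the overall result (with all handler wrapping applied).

Evaluation trace:
get @ H0 ⇒ 6
put(6) @ H0 ⇒ s:=6
H0 returns (0, 6)
H1 returns [(0, 6)]
= [(0, 6)]

Answer: [(0, 6)]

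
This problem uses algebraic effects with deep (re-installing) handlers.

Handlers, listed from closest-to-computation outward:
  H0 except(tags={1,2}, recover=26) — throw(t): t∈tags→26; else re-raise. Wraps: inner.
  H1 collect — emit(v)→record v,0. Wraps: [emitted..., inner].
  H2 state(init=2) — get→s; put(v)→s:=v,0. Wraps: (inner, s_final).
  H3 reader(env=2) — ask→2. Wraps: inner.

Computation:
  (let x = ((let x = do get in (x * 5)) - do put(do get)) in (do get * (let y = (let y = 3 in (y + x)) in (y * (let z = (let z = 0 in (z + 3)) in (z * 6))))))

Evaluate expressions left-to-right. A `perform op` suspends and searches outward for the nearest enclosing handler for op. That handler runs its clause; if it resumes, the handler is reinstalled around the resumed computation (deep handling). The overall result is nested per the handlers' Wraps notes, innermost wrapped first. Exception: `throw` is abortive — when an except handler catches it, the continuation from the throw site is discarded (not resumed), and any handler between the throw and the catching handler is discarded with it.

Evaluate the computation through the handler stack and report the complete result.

Answer: ([468], 2)

Step-by-step:
get @ H2 ⇒ 2
get @ H2 ⇒ 2
put(2) @ H2 ⇒ s:=2
get @ H2 ⇒ 2
H0 returns 468
H1 returns [468]
H2 returns ([468], 2)
H3 returns ([468], 2)
= ([468], 2)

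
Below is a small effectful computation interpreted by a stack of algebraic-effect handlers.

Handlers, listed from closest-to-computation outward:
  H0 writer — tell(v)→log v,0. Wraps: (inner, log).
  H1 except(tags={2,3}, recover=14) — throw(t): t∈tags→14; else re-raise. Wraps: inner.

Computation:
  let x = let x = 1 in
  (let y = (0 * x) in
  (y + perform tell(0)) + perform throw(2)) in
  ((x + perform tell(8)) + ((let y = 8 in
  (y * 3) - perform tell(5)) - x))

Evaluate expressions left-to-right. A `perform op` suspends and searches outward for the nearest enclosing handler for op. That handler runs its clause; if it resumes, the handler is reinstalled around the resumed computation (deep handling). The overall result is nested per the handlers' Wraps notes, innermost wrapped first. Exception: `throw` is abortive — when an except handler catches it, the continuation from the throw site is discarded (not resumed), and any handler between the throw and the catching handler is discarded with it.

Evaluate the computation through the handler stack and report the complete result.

Answer: 14

Step-by-step:
tell(0) @ H0 ⇒ log+=0
throw(2) @ H1 caught ⇒ 14
= 14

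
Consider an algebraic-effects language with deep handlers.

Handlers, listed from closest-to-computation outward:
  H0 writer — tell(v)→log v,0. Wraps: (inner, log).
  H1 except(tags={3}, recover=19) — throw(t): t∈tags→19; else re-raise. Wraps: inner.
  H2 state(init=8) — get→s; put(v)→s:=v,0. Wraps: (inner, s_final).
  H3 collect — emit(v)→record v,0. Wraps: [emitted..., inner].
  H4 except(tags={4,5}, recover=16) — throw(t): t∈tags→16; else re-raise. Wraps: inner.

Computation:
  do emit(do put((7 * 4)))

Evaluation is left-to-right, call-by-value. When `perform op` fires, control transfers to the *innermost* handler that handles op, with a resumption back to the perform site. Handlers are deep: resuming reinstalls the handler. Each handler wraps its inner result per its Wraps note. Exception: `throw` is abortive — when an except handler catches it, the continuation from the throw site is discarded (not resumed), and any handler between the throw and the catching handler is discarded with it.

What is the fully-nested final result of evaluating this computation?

Evaluation trace:
put(28) @ H2 ⇒ s:=28
emit(0) @ H3 ⇒ out+=0
H0 returns (0, ())
H1 returns (0, ())
H2 returns ((0, ()), 28)
H3 returns [0, ((0, ()), 28)]
H4 returns [0, ((0, ()), 28)]
= [0, ((0, ()), 28)]

Answer: [0, ((0, ()), 28)]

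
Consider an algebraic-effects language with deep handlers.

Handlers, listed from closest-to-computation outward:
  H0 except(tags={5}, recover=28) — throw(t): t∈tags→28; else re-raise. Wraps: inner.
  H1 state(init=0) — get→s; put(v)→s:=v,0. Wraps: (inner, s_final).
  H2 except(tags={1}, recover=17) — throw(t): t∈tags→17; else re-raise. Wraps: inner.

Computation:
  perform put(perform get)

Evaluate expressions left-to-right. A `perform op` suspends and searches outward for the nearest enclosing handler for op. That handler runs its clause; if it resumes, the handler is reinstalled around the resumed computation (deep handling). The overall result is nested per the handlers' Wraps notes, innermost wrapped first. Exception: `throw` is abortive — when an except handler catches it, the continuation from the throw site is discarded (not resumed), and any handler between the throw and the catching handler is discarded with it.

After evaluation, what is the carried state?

Answer: 0

Evaluation trace:
get @ H1 ⇒ 0
put(0) @ H1 ⇒ s:=0
H0 returns 0
H1 returns (0, 0)
H2 returns (0, 0)
= (0, 0)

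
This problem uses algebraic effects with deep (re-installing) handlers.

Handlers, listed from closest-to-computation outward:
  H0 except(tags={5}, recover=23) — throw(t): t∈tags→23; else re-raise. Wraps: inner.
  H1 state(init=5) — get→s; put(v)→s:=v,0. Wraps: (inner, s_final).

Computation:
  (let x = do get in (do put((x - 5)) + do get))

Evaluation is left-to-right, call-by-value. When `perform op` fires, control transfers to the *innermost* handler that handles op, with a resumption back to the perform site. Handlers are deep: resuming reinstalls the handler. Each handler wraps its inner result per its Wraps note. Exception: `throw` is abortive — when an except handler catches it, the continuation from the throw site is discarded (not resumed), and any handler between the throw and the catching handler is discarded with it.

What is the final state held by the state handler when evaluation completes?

Evaluation trace:
get @ H1 ⇒ 5
put(0) @ H1 ⇒ s:=0
get @ H1 ⇒ 0
H0 returns 0
H1 returns (0, 0)
= (0, 0)

Answer: 0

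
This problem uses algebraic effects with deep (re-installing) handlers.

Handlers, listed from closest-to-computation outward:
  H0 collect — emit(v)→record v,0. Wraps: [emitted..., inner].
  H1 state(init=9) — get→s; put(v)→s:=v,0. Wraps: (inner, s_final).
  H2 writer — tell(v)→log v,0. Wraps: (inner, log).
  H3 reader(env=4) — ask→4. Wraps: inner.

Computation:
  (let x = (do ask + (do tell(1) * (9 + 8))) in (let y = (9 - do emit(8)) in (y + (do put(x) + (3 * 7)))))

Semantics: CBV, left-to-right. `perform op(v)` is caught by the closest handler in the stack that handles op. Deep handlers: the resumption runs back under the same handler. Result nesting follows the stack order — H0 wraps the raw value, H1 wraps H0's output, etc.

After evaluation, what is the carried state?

Answer: 4

Step-by-step:
ask @ H3 ⇒ 4
tell(1) @ H2 ⇒ log+=1
emit(8) @ H0 ⇒ out+=8
put(4) @ H1 ⇒ s:=4
H0 returns [8, 30]
H1 returns ([8, 30], 4)
H2 returns (([8, 30], 4), (1))
H3 returns (([8, 30], 4), (1))
= (([8, 30], 4), (1))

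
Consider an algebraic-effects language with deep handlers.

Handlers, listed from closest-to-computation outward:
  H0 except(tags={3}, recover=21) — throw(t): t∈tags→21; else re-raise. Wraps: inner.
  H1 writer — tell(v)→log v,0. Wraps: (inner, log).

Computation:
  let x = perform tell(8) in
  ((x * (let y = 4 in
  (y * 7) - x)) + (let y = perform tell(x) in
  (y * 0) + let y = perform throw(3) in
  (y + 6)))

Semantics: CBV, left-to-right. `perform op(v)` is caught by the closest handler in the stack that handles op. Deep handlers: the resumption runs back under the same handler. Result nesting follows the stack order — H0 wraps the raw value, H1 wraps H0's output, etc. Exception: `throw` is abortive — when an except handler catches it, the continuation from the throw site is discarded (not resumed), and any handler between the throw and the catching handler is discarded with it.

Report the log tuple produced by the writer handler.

Evaluation trace:
tell(8) @ H1 ⇒ log+=8
tell(0) @ H1 ⇒ log+=0
throw(3) @ H0 caught ⇒ 21
H1 returns (21, (8, 0))
= (21, (8, 0))

Answer: (8, 0)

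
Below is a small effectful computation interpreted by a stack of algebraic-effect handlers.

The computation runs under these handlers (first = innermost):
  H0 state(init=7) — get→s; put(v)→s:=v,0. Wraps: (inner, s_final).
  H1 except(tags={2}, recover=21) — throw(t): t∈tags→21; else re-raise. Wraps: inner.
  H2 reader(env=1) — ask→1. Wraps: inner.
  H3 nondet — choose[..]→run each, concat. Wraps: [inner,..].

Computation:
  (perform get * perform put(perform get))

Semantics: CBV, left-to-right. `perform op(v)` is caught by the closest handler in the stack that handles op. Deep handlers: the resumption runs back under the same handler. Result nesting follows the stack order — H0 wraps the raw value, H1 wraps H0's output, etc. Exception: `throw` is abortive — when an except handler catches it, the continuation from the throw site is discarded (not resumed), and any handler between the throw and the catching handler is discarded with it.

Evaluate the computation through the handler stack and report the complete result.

Step-by-step:
get @ H0 ⇒ 7
get @ H0 ⇒ 7
put(7) @ H0 ⇒ s:=7
H0 returns (0, 7)
H1 returns (0, 7)
H2 returns (0, 7)
H3 returns [(0, 7)]
= [(0, 7)]

Answer: [(0, 7)]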